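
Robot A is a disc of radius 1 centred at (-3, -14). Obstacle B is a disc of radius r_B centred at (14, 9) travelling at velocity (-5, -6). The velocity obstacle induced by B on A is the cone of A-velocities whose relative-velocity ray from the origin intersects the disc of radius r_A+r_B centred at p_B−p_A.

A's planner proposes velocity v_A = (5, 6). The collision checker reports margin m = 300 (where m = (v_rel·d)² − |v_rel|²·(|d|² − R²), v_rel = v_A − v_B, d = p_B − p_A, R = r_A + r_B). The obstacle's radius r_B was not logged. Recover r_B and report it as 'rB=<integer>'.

m = 300
d = (17, 23);  v_rel = (10, 12),  |v_rel|² = 244
v_rel×d = (10)·(23) − (12)·(17) = 26
since m = R²·244 − 26²:  R² = (676 + 300) / 244 = 4
R = √4 = 2  ⇒  r_B = 2 − 1 = 1

rB=1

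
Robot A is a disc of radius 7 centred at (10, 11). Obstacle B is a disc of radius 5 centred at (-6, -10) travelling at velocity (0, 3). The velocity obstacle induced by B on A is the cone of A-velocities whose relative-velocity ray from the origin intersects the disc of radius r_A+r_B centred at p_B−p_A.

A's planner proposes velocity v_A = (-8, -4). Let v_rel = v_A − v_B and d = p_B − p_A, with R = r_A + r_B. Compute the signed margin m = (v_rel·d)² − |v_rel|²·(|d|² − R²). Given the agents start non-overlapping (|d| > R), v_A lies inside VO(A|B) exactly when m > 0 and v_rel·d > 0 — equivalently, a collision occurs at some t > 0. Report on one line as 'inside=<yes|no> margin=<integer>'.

d = (-16, -21),  |d|² = 697;  R = 7+5 = 12,  c = 697−12² = 553
v_rel = (-8, -7),  |v_rel|² = 113;  v_rel·d = (-8)·(-16) + (-7)·(-21) = 275
113·t² − 550·t + 553 = 0  ⇒  m = 275² − 113·553 = 13136
m = 13136 > 0,  v_rel·d = 275 > 0  ⇒  inside

inside=yes margin=13136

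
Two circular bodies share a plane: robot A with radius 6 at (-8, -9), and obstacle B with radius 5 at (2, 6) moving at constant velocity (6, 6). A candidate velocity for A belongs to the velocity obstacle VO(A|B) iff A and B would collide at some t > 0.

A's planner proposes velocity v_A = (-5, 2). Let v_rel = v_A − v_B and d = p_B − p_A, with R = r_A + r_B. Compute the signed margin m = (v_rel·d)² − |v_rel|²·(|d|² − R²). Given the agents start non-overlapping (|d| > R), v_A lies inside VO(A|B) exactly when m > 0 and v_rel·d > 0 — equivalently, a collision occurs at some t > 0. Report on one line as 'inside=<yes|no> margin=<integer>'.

d = (10, 15),  |d|² = 325;  R = 6+5 = 11,  c = 325−11² = 204
v_rel = (-11, -4),  |v_rel|² = 137;  v_rel·d = (-11)·(10) + (-4)·(15) = -170
137·t² + 340·t + 204 = 0  ⇒  m = (-170)² − 137·204 = 952
m = 952 > 0,  v_rel·d = -170 < 0  ⇒  outside

inside=no margin=952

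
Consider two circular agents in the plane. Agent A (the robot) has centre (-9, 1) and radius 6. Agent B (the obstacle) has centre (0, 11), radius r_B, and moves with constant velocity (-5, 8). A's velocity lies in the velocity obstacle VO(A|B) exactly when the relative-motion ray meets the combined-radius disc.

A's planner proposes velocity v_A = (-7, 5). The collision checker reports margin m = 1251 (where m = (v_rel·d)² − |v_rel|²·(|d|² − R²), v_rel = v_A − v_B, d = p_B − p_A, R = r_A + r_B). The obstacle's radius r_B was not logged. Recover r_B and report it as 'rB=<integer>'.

m = 1251
d = (9, 10);  v_rel = (-2, -3),  |v_rel|² = 13
v_rel×d = (-2)·(10) − (-3)·(9) = 7
since m = R²·13 − 7²:  R² = (49 + 1251) / 13 = 100
R = √100 = 10  ⇒  r_B = 10 − 6 = 4

rB=4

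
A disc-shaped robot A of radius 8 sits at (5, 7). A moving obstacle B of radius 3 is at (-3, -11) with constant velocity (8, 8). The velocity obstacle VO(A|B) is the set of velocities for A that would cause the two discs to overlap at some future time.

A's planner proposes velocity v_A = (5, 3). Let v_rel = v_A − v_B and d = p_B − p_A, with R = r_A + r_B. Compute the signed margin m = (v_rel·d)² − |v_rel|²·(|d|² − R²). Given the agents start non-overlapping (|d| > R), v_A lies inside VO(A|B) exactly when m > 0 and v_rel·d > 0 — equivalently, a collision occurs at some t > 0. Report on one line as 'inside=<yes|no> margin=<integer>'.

d = (-8, -18),  |d|² = 388;  R = 8+3 = 11,  c = 388−11² = 267
v_rel = (-3, -5),  |v_rel|² = 34;  v_rel·d = (-3)·(-8) + (-5)·(-18) = 114
34·t² − 228·t + 267 = 0  ⇒  m = 114² − 34·267 = 3918
m = 3918 > 0,  v_rel·d = 114 > 0  ⇒  inside

inside=yes margin=3918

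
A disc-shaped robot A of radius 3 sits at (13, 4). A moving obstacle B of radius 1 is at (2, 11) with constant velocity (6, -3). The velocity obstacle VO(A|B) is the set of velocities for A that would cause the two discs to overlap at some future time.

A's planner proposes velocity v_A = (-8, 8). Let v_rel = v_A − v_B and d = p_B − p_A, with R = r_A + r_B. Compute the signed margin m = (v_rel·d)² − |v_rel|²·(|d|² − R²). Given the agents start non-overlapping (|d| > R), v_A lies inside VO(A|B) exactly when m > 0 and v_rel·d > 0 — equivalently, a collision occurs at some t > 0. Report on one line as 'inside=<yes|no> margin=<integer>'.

d = (-11, 7),  |d|² = 170;  R = 3+1 = 4,  c = 170−4² = 154
v_rel = (-14, 11),  |v_rel|² = 317;  v_rel·d = (-14)·(-11) + (11)·(7) = 231
317·t² − 462·t + 154 = 0  ⇒  m = 231² − 317·154 = 4543
m = 4543 > 0,  v_rel·d = 231 > 0  ⇒  inside

inside=yes margin=4543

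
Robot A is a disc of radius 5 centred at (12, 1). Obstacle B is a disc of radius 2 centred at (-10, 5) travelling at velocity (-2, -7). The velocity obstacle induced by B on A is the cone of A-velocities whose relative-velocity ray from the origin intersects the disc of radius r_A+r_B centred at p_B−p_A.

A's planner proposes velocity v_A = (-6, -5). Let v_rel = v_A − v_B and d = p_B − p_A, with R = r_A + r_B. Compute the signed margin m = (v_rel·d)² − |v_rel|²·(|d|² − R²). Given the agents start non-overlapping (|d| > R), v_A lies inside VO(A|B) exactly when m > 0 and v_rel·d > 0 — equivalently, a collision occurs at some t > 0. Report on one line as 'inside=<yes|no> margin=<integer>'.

d = (-22, 4),  |d|² = 500;  R = 5+2 = 7,  c = 500−7² = 451
v_rel = (-4, 2),  |v_rel|² = 20;  v_rel·d = (-4)·(-22) + (2)·(4) = 96
20·t² − 192·t + 451 = 0  ⇒  m = 96² − 20·451 = 196
m = 196 > 0,  v_rel·d = 96 > 0  ⇒  inside

inside=yes margin=196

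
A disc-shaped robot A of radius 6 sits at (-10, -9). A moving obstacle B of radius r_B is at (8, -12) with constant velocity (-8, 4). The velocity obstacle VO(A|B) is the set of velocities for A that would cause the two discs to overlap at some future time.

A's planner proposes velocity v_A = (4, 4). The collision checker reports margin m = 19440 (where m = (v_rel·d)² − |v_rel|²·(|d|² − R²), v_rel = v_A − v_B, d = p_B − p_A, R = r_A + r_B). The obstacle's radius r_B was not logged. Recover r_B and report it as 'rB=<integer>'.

m = 19440
d = (18, -3);  v_rel = (12, 0),  |v_rel|² = 144
v_rel×d = (12)·(-3) − (0)·(18) = -36
since m = R²·144 − (-36)²:  R² = (1296 + 19440) / 144 = 144
R = √144 = 12  ⇒  r_B = 12 − 6 = 6

rB=6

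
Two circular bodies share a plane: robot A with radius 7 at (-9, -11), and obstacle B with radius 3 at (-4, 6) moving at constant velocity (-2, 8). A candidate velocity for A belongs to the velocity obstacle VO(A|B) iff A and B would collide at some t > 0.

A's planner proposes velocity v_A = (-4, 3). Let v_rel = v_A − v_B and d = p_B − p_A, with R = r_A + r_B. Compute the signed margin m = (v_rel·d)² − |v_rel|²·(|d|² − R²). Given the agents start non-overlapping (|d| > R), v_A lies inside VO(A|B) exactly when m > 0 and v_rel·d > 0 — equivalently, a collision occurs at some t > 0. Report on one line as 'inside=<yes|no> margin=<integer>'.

d = (5, 17),  |d|² = 314;  R = 7+3 = 10,  c = 314−10² = 214
v_rel = (-2, -5),  |v_rel|² = 29;  v_rel·d = (-2)·(5) + (-5)·(17) = -95
29·t² + 190·t + 214 = 0  ⇒  m = (-95)² − 29·214 = 2819
m = 2819 > 0,  v_rel·d = -95 < 0  ⇒  outside

inside=no margin=2819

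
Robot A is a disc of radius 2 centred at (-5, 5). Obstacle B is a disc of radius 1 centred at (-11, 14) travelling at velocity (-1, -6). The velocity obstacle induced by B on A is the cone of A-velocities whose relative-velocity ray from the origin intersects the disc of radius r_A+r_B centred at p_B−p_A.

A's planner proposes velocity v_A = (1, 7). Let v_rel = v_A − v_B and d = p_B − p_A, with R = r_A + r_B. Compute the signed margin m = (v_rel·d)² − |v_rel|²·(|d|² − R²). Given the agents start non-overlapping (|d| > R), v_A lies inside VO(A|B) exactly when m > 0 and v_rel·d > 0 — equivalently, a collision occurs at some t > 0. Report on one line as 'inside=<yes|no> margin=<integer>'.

d = (-6, 9),  |d|² = 117;  R = 2+1 = 3,  c = 117−3² = 108
v_rel = (2, 13),  |v_rel|² = 173;  v_rel·d = (2)·(-6) + (13)·(9) = 105
173·t² − 210·t + 108 = 0  ⇒  m = 105² − 173·108 = -7659
m = -7659 < 0,  v_rel·d = 105 > 0  ⇒  outside

inside=no margin=-7659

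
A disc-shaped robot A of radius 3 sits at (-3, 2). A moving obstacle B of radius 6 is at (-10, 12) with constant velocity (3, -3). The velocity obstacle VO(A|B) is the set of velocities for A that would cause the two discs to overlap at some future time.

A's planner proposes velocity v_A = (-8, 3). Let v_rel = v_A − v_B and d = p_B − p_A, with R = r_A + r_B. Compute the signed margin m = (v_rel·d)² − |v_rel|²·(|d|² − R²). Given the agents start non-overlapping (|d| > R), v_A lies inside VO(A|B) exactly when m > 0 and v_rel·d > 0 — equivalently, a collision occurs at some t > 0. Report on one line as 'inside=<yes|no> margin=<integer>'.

d = (-7, 10),  |d|² = 149;  R = 3+6 = 9,  c = 149−9² = 68
v_rel = (-11, 6),  |v_rel|² = 157;  v_rel·d = (-11)·(-7) + (6)·(10) = 137
157·t² − 274·t + 68 = 0  ⇒  m = 137² − 157·68 = 8093
m = 8093 > 0,  v_rel·d = 137 > 0  ⇒  inside

inside=yes margin=8093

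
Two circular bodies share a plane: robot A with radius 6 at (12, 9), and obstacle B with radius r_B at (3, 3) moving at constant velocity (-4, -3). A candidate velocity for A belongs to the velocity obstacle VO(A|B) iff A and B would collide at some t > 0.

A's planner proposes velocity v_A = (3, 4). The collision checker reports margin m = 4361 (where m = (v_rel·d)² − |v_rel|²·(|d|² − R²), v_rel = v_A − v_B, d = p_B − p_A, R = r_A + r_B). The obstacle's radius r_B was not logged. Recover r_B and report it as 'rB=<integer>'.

m = 4361
d = (-9, -6);  v_rel = (7, 7),  |v_rel|² = 98
v_rel×d = (7)·(-6) − (7)·(-9) = 21
since m = R²·98 − 21²:  R² = (441 + 4361) / 98 = 49
R = √49 = 7  ⇒  r_B = 7 − 6 = 1

rB=1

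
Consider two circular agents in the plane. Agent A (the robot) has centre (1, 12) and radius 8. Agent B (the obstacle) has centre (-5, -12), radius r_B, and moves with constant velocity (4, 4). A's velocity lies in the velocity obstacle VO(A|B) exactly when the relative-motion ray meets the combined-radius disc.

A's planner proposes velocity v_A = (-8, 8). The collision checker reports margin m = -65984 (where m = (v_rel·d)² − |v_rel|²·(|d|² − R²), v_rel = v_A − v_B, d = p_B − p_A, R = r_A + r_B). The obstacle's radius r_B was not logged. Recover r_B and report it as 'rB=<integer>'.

m = -65984
d = (-6, -24);  v_rel = (-12, 4),  |v_rel|² = 160
v_rel×d = (-12)·(-24) − (4)·(-6) = 312
since m = R²·160 − 312²:  R² = (97344 + -65984) / 160 = 196
R = √196 = 14  ⇒  r_B = 14 − 8 = 6

rB=6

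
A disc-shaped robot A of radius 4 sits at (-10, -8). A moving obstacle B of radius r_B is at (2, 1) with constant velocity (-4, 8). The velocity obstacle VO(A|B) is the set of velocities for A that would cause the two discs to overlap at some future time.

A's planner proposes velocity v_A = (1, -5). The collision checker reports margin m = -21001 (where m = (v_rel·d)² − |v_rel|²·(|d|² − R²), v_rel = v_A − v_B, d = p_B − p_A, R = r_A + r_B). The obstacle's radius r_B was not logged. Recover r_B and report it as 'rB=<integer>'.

m = -21001
d = (12, 9);  v_rel = (5, -13),  |v_rel|² = 194
v_rel×d = (5)·(9) − (-13)·(12) = 201
since m = R²·194 − 201²:  R² = (40401 + -21001) / 194 = 100
R = √100 = 10  ⇒  r_B = 10 − 4 = 6

rB=6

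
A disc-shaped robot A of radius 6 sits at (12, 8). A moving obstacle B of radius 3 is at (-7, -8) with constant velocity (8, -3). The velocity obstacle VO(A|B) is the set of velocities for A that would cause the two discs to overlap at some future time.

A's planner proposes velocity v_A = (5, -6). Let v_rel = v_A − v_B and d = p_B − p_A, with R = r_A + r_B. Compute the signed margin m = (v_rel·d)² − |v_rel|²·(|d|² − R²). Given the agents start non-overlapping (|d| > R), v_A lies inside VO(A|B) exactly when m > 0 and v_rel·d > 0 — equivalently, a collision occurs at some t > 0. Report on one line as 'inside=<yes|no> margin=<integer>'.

d = (-19, -16),  |d|² = 617;  R = 6+3 = 9,  c = 617−9² = 536
v_rel = (-3, -3),  |v_rel|² = 18;  v_rel·d = (-3)·(-19) + (-3)·(-16) = 105
18·t² − 210·t + 536 = 0  ⇒  m = 105² − 18·536 = 1377
m = 1377 > 0,  v_rel·d = 105 > 0  ⇒  inside

inside=yes margin=1377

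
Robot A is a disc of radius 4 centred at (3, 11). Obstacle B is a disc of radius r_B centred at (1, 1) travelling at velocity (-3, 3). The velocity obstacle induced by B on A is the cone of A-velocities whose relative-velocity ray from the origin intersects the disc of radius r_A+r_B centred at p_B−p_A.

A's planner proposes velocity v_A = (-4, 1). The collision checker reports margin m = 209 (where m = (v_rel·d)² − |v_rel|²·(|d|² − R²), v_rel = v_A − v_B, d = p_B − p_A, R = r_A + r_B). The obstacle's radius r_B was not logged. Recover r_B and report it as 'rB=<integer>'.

m = 209
d = (-2, -10);  v_rel = (-1, -2),  |v_rel|² = 5
v_rel×d = (-1)·(-10) − (-2)·(-2) = 6
since m = R²·5 − 6²:  R² = (36 + 209) / 5 = 49
R = √49 = 7  ⇒  r_B = 7 − 4 = 3

rB=3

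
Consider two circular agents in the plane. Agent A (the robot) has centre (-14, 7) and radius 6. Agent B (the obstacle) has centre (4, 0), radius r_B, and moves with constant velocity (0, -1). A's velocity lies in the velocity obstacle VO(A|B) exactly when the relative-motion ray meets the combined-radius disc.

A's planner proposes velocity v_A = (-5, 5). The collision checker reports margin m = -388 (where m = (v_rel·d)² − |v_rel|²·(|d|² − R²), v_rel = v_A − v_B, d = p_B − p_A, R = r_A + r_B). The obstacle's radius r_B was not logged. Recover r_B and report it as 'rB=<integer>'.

m = -388
d = (18, -7);  v_rel = (-5, 6),  |v_rel|² = 61
v_rel×d = (-5)·(-7) − (6)·(18) = -73
since m = R²·61 − (-73)²:  R² = (5329 + -388) / 61 = 81
R = √81 = 9  ⇒  r_B = 9 − 6 = 3

rB=3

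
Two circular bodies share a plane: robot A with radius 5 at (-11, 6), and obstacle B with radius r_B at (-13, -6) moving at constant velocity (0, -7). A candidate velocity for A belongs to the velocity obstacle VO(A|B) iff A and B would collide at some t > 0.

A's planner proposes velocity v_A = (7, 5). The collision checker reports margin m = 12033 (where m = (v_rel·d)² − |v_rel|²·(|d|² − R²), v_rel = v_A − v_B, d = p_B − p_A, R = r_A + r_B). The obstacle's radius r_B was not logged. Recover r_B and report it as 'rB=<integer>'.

m = 12033
d = (-2, -12);  v_rel = (7, 12),  |v_rel|² = 193
v_rel×d = (7)·(-12) − (12)·(-2) = -60
since m = R²·193 − (-60)²:  R² = (3600 + 12033) / 193 = 81
R = √81 = 9  ⇒  r_B = 9 − 5 = 4

rB=4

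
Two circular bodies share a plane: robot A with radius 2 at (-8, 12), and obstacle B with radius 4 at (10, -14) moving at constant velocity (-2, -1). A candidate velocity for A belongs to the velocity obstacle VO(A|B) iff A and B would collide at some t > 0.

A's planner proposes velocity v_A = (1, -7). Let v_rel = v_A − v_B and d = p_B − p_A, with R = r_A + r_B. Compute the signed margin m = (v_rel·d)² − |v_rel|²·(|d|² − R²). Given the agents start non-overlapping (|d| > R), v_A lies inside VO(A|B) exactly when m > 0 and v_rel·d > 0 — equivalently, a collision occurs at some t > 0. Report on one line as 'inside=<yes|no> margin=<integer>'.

d = (18, -26),  |d|² = 1000;  R = 2+4 = 6,  c = 1000−6² = 964
v_rel = (3, -6),  |v_rel|² = 45;  v_rel·d = (3)·(18) + (-6)·(-26) = 210
45·t² − 420·t + 964 = 0  ⇒  m = 210² − 45·964 = 720
m = 720 > 0,  v_rel·d = 210 > 0  ⇒  inside

inside=yes margin=720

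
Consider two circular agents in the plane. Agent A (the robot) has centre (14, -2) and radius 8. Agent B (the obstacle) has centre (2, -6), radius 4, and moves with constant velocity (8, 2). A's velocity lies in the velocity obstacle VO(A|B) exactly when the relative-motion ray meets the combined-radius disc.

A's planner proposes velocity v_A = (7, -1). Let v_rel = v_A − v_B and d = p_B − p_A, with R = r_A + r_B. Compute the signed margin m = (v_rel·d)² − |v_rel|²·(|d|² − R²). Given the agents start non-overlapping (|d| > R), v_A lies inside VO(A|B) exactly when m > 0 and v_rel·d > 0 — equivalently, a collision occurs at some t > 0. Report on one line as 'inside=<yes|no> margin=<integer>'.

d = (-12, -4),  |d|² = 160;  R = 8+4 = 12,  c = 160−12² = 16
v_rel = (-1, -3),  |v_rel|² = 10;  v_rel·d = (-1)·(-12) + (-3)·(-4) = 24
10·t² − 48·t + 16 = 0  ⇒  m = 24² − 10·16 = 416
m = 416 > 0,  v_rel·d = 24 > 0  ⇒  inside

inside=yes margin=416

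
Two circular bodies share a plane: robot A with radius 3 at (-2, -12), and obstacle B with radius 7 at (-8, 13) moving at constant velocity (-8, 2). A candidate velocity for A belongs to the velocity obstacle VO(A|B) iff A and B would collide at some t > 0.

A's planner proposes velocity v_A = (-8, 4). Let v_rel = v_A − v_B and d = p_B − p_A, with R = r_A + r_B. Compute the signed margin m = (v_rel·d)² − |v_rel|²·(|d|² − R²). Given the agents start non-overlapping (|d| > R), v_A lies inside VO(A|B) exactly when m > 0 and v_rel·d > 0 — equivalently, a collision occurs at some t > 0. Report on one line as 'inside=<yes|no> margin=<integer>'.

d = (-6, 25),  |d|² = 661;  R = 3+7 = 10,  c = 661−10² = 561
v_rel = (0, 2),  |v_rel|² = 4;  v_rel·d = (0)·(-6) + (2)·(25) = 50
4·t² − 100·t + 561 = 0  ⇒  m = 50² − 4·561 = 256
m = 256 > 0,  v_rel·d = 50 > 0  ⇒  inside

inside=yes margin=256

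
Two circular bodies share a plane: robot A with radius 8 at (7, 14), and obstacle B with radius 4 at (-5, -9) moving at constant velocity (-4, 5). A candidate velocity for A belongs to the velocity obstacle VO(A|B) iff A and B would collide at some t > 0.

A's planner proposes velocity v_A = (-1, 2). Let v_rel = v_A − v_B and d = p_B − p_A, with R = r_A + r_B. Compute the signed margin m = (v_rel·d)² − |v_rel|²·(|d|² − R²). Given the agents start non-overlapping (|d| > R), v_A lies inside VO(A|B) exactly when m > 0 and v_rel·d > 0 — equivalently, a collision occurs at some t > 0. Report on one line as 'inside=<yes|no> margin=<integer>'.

d = (-12, -23),  |d|² = 673;  R = 8+4 = 12,  c = 673−12² = 529
v_rel = (3, -3),  |v_rel|² = 18;  v_rel·d = (3)·(-12) + (-3)·(-23) = 33
18·t² − 66·t + 529 = 0  ⇒  m = 33² − 18·529 = -8433
m = -8433 < 0,  v_rel·d = 33 > 0  ⇒  outside

inside=no margin=-8433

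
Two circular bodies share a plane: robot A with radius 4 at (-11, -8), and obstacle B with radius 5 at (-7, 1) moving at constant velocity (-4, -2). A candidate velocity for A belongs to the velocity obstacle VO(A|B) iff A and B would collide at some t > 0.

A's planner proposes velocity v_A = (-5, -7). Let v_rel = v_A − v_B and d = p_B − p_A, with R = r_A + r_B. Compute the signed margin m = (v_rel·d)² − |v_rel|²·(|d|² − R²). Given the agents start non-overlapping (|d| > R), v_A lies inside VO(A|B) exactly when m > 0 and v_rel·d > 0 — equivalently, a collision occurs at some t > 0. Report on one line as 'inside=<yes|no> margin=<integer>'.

d = (4, 9),  |d|² = 97;  R = 4+5 = 9,  c = 97−9² = 16
v_rel = (-1, -5),  |v_rel|² = 26;  v_rel·d = (-1)·(4) + (-5)·(9) = -49
26·t² + 98·t + 16 = 0  ⇒  m = (-49)² − 26·16 = 1985
m = 1985 > 0,  v_rel·d = -49 < 0  ⇒  outside

inside=no margin=1985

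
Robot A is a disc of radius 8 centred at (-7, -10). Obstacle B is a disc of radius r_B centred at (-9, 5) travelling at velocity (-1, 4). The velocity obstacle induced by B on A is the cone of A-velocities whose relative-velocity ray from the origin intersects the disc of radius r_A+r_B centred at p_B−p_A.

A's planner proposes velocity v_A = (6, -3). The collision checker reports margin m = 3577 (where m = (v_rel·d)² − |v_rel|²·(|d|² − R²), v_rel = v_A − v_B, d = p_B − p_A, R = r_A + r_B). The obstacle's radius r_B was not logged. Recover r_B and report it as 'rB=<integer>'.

m = 3577
d = (-2, 15);  v_rel = (7, -7),  |v_rel|² = 98
v_rel×d = (7)·(15) − (-7)·(-2) = 91
since m = R²·98 − 91²:  R² = (8281 + 3577) / 98 = 121
R = √121 = 11  ⇒  r_B = 11 − 8 = 3

rB=3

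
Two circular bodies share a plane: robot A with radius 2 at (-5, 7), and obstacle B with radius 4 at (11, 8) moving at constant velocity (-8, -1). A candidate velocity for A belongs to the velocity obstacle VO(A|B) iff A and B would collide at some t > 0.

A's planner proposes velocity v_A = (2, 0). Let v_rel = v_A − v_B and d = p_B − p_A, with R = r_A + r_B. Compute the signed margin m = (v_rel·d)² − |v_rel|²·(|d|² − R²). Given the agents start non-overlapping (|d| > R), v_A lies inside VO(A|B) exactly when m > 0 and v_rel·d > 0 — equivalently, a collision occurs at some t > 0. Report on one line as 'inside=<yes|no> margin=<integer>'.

d = (16, 1),  |d|² = 257;  R = 2+4 = 6,  c = 257−6² = 221
v_rel = (10, 1),  |v_rel|² = 101;  v_rel·d = (10)·(16) + (1)·(1) = 161
101·t² − 322·t + 221 = 0  ⇒  m = 161² − 101·221 = 3600
m = 3600 > 0,  v_rel·d = 161 > 0  ⇒  inside

inside=yes margin=3600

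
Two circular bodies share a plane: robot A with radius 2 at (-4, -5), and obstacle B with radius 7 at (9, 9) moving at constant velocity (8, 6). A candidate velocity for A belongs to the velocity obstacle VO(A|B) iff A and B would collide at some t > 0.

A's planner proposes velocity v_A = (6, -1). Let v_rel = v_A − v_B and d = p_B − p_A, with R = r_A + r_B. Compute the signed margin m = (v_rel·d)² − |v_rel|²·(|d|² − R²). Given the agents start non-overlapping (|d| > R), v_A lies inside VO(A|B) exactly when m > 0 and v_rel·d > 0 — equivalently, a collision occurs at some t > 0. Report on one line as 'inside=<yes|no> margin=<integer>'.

d = (13, 14),  |d|² = 365;  R = 2+7 = 9,  c = 365−9² = 284
v_rel = (-2, -7),  |v_rel|² = 53;  v_rel·d = (-2)·(13) + (-7)·(14) = -124
53·t² + 248·t + 284 = 0  ⇒  m = (-124)² − 53·284 = 324
m = 324 > 0,  v_rel·d = -124 < 0  ⇒  outside

inside=no margin=324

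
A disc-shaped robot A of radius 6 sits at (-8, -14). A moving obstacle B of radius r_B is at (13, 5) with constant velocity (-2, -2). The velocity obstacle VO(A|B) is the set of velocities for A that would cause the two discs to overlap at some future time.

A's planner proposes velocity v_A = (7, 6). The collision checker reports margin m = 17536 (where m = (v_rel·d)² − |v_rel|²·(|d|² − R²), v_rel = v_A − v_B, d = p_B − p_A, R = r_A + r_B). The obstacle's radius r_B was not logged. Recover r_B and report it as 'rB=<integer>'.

m = 17536
d = (21, 19);  v_rel = (9, 8),  |v_rel|² = 145
v_rel×d = (9)·(19) − (8)·(21) = 3
since m = R²·145 − 3²:  R² = (9 + 17536) / 145 = 121
R = √121 = 11  ⇒  r_B = 11 − 6 = 5

rB=5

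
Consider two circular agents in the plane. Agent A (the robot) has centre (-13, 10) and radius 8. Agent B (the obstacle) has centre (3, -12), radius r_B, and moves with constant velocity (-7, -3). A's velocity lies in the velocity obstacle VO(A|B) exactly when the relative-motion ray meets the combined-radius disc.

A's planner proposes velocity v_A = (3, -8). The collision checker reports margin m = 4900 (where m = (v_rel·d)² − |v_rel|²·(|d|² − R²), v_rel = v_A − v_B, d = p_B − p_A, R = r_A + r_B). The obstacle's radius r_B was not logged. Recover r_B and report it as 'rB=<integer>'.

m = 4900
d = (16, -22);  v_rel = (10, -5),  |v_rel|² = 125
v_rel×d = (10)·(-22) − (-5)·(16) = -140
since m = R²·125 − (-140)²:  R² = (19600 + 4900) / 125 = 196
R = √196 = 14  ⇒  r_B = 14 − 8 = 6

rB=6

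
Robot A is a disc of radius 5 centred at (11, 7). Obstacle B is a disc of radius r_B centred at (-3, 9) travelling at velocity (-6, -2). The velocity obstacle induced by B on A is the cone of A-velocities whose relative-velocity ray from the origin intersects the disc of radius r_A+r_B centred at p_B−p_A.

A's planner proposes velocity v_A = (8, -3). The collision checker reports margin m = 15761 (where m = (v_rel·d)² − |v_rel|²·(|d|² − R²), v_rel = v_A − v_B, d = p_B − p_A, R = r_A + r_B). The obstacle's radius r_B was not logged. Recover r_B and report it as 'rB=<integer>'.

m = 15761
d = (-14, 2);  v_rel = (14, -1),  |v_rel|² = 197
v_rel×d = (14)·(2) − (-1)·(-14) = 14
since m = R²·197 − 14²:  R² = (196 + 15761) / 197 = 81
R = √81 = 9  ⇒  r_B = 9 − 5 = 4

rB=4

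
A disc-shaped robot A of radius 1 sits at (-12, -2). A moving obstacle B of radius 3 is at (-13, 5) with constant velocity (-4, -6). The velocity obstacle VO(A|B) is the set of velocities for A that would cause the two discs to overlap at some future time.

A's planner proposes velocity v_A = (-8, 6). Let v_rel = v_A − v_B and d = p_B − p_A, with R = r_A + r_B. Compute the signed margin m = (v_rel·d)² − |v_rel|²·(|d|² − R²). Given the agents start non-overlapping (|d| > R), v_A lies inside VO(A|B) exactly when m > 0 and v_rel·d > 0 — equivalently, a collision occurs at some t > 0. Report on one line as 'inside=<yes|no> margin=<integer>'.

d = (-1, 7),  |d|² = 50;  R = 1+3 = 4,  c = 50−4² = 34
v_rel = (-4, 12),  |v_rel|² = 160;  v_rel·d = (-4)·(-1) + (12)·(7) = 88
160·t² − 176·t + 34 = 0  ⇒  m = 88² − 160·34 = 2304
m = 2304 > 0,  v_rel·d = 88 > 0  ⇒  inside

inside=yes margin=2304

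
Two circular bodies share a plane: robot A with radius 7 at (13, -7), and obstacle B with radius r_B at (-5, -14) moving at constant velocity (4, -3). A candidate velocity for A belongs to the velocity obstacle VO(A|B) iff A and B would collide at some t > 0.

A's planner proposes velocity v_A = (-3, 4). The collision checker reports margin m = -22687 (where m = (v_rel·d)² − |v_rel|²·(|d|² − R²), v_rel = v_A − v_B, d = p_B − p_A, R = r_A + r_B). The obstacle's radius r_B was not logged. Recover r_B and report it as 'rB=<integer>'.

m = -22687
d = (-18, -7);  v_rel = (-7, 7),  |v_rel|² = 98
v_rel×d = (-7)·(-7) − (7)·(-18) = 175
since m = R²·98 − 175²:  R² = (30625 + -22687) / 98 = 81
R = √81 = 9  ⇒  r_B = 9 − 7 = 2

rB=2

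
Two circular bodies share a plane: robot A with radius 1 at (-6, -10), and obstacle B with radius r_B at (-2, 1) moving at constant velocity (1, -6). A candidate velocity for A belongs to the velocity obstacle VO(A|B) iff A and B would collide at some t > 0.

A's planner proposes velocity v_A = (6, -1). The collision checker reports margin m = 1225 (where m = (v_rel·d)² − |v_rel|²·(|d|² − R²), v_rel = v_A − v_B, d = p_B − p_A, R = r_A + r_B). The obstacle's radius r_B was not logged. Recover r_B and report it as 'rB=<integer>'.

m = 1225
d = (4, 11);  v_rel = (5, 5),  |v_rel|² = 50
v_rel×d = (5)·(11) − (5)·(4) = 35
since m = R²·50 − 35²:  R² = (1225 + 1225) / 50 = 49
R = √49 = 7  ⇒  r_B = 7 − 1 = 6

rB=6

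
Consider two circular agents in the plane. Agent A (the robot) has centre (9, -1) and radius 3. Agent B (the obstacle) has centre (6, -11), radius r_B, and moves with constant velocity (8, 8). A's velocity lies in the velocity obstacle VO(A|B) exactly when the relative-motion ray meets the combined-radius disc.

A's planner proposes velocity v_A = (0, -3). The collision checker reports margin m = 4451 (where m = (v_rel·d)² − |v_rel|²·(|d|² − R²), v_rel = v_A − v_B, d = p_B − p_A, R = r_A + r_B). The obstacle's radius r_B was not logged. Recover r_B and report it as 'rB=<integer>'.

m = 4451
d = (-3, -10);  v_rel = (-8, -11),  |v_rel|² = 185
v_rel×d = (-8)·(-10) − (-11)·(-3) = 47
since m = R²·185 − 47²:  R² = (2209 + 4451) / 185 = 36
R = √36 = 6  ⇒  r_B = 6 − 3 = 3

rB=3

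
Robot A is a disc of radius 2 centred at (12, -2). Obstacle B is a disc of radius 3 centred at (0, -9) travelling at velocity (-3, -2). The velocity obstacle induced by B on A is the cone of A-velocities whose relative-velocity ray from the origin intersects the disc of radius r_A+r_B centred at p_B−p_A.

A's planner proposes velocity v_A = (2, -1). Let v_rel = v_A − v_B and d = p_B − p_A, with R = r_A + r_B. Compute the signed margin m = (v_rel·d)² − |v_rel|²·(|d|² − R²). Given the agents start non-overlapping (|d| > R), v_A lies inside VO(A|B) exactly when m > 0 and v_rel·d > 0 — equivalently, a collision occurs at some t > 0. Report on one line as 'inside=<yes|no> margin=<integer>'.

d = (-12, -7),  |d|² = 193;  R = 2+3 = 5,  c = 193−5² = 168
v_rel = (5, 1),  |v_rel|² = 26;  v_rel·d = (5)·(-12) + (1)·(-7) = -67
26·t² + 134·t + 168 = 0  ⇒  m = (-67)² − 26·168 = 121
m = 121 > 0,  v_rel·d = -67 < 0  ⇒  outside

inside=no margin=121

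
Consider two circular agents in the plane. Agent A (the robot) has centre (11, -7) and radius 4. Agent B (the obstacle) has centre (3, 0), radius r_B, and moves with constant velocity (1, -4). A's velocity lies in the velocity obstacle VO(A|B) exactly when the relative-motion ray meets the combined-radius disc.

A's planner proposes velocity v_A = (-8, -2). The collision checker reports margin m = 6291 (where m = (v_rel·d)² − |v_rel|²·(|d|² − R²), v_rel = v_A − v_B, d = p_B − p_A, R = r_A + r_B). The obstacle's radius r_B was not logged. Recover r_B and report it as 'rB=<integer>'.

m = 6291
d = (-8, 7);  v_rel = (-9, 2),  |v_rel|² = 85
v_rel×d = (-9)·(7) − (2)·(-8) = -47
since m = R²·85 − (-47)²:  R² = (2209 + 6291) / 85 = 100
R = √100 = 10  ⇒  r_B = 10 − 4 = 6

rB=6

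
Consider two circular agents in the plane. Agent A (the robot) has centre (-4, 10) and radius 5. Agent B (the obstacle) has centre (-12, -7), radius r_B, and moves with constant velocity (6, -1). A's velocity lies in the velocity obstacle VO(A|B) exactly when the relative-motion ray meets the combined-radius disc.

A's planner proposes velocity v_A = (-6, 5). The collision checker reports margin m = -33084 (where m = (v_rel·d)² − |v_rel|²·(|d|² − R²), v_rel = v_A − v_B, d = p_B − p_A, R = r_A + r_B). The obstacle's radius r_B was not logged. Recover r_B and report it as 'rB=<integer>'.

m = -33084
d = (-8, -17);  v_rel = (-12, 6),  |v_rel|² = 180
v_rel×d = (-12)·(-17) − (6)·(-8) = 252
since m = R²·180 − 252²:  R² = (63504 + -33084) / 180 = 169
R = √169 = 13  ⇒  r_B = 13 − 5 = 8

rB=8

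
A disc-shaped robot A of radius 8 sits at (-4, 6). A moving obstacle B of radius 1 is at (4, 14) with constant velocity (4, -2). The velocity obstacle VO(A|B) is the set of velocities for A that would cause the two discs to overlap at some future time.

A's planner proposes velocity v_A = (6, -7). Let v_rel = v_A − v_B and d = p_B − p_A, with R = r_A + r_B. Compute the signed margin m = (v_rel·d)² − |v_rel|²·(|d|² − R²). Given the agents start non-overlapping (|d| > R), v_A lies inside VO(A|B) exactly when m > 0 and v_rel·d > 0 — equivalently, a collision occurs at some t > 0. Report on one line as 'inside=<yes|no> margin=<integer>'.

d = (8, 8),  |d|² = 128;  R = 8+1 = 9,  c = 128−9² = 47
v_rel = (2, -5),  |v_rel|² = 29;  v_rel·d = (2)·(8) + (-5)·(8) = -24
29·t² + 48·t + 47 = 0  ⇒  m = (-24)² − 29·47 = -787
m = -787 < 0,  v_rel·d = -24 < 0  ⇒  outside

inside=no margin=-787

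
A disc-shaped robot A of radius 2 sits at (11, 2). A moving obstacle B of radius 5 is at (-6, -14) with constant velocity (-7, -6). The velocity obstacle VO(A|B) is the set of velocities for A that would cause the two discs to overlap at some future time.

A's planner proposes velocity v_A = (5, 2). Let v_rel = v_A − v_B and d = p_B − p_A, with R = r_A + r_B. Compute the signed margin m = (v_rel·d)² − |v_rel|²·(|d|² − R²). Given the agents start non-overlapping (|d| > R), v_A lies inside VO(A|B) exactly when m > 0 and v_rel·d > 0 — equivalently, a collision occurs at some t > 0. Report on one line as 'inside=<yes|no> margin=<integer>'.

d = (-17, -16),  |d|² = 545;  R = 2+5 = 7,  c = 545−7² = 496
v_rel = (12, 8),  |v_rel|² = 208;  v_rel·d = (12)·(-17) + (8)·(-16) = -332
208·t² + 664·t + 496 = 0  ⇒  m = (-332)² − 208·496 = 7056
m = 7056 > 0,  v_rel·d = -332 < 0  ⇒  outside

inside=no margin=7056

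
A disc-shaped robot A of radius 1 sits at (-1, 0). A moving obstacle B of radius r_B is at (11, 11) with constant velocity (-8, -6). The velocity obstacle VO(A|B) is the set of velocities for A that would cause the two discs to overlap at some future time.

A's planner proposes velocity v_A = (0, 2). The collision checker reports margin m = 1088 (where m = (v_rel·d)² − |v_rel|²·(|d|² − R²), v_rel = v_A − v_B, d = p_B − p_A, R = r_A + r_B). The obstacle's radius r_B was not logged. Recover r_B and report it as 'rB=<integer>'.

m = 1088
d = (12, 11);  v_rel = (8, 8),  |v_rel|² = 128
v_rel×d = (8)·(11) − (8)·(12) = -8
since m = R²·128 − (-8)²:  R² = (64 + 1088) / 128 = 9
R = √9 = 3  ⇒  r_B = 3 − 1 = 2

rB=2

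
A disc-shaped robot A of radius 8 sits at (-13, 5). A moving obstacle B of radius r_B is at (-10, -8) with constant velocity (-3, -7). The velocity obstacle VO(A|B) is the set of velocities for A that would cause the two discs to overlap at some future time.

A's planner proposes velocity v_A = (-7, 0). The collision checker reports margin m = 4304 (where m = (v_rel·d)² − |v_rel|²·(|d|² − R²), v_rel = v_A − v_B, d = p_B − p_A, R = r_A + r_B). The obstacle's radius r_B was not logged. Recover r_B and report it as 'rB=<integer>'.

m = 4304
d = (3, -13);  v_rel = (-4, 7),  |v_rel|² = 65
v_rel×d = (-4)·(-13) − (7)·(3) = 31
since m = R²·65 − 31²:  R² = (961 + 4304) / 65 = 81
R = √81 = 9  ⇒  r_B = 9 − 8 = 1

rB=1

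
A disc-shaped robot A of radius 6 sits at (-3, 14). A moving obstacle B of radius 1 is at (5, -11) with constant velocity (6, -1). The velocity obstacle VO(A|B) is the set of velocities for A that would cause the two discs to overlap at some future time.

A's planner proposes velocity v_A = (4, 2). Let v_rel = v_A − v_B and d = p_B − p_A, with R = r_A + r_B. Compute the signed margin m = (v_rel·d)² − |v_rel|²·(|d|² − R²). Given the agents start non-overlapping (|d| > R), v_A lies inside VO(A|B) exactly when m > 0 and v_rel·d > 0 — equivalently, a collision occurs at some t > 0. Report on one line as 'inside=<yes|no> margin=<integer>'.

d = (8, -25),  |d|² = 689;  R = 6+1 = 7,  c = 689−7² = 640
v_rel = (-2, 3),  |v_rel|² = 13;  v_rel·d = (-2)·(8) + (3)·(-25) = -91
13·t² + 182·t + 640 = 0  ⇒  m = (-91)² − 13·640 = -39
m = -39 < 0,  v_rel·d = -91 < 0  ⇒  outside

inside=no margin=-39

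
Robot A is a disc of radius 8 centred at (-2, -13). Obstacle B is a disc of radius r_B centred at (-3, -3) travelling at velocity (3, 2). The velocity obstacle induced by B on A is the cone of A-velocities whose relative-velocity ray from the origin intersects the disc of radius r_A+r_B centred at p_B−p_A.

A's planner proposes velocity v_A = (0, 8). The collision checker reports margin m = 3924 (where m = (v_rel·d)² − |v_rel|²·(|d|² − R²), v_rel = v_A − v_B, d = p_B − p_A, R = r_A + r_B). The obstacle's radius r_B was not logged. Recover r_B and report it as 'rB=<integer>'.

m = 3924
d = (-1, 10);  v_rel = (-3, 6),  |v_rel|² = 45
v_rel×d = (-3)·(10) − (6)·(-1) = -24
since m = R²·45 − (-24)²:  R² = (576 + 3924) / 45 = 100
R = √100 = 10  ⇒  r_B = 10 − 8 = 2

rB=2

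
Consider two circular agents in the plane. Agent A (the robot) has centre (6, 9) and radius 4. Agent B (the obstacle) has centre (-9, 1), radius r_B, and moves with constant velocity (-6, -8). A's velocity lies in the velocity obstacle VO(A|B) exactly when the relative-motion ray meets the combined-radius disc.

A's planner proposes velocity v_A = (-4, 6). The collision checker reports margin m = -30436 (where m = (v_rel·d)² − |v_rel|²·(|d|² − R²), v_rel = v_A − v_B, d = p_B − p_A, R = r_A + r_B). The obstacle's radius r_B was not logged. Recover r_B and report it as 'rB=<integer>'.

m = -30436
d = (-15, -8);  v_rel = (2, 14),  |v_rel|² = 200
v_rel×d = (2)·(-8) − (14)·(-15) = 194
since m = R²·200 − 194²:  R² = (37636 + -30436) / 200 = 36
R = √36 = 6  ⇒  r_B = 6 − 4 = 2

rB=2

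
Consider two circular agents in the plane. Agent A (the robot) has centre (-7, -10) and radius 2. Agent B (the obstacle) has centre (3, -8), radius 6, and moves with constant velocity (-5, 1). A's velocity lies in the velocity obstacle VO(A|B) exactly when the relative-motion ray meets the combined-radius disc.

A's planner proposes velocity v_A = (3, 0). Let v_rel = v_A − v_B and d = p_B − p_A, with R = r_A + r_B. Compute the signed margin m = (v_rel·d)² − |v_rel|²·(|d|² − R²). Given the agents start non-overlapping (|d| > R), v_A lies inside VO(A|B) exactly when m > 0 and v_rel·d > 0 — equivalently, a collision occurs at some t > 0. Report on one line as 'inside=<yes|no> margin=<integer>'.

d = (10, 2),  |d|² = 104;  R = 2+6 = 8,  c = 104−8² = 40
v_rel = (8, -1),  |v_rel|² = 65;  v_rel·d = (8)·(10) + (-1)·(2) = 78
65·t² − 156·t + 40 = 0  ⇒  m = 78² − 65·40 = 3484
m = 3484 > 0,  v_rel·d = 78 > 0  ⇒  inside

inside=yes margin=3484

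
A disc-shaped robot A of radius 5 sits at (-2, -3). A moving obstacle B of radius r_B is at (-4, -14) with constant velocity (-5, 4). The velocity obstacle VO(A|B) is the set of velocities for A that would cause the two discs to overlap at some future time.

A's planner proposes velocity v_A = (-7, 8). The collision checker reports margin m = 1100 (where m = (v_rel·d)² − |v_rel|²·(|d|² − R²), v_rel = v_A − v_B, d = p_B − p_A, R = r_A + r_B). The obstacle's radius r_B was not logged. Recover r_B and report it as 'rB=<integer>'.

m = 1100
d = (-2, -11);  v_rel = (-2, 4),  |v_rel|² = 20
v_rel×d = (-2)·(-11) − (4)·(-2) = 30
since m = R²·20 − 30²:  R² = (900 + 1100) / 20 = 100
R = √100 = 10  ⇒  r_B = 10 − 5 = 5

rB=5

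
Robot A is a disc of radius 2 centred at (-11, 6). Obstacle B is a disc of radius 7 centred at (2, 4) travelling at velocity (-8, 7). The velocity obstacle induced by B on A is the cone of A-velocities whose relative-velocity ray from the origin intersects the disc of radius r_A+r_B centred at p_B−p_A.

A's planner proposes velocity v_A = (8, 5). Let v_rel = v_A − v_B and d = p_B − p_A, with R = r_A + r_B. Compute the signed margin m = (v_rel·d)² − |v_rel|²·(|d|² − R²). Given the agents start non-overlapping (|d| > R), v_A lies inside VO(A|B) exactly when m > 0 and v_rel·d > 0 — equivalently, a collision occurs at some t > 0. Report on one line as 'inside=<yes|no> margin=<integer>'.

d = (13, -2),  |d|² = 173;  R = 2+7 = 9,  c = 173−9² = 92
v_rel = (16, -2),  |v_rel|² = 260;  v_rel·d = (16)·(13) + (-2)·(-2) = 212
260·t² − 424·t + 92 = 0  ⇒  m = 212² − 260·92 = 21024
m = 21024 > 0,  v_rel·d = 212 > 0  ⇒  inside

inside=yes margin=21024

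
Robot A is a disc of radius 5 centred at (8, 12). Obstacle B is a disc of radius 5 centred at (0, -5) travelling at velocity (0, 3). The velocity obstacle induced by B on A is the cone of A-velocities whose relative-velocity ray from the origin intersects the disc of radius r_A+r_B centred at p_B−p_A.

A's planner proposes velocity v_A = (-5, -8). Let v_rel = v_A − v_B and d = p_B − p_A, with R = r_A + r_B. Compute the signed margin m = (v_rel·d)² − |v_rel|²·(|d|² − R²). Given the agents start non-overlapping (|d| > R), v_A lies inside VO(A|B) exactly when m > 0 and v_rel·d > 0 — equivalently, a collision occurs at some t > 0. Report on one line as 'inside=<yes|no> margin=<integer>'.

d = (-8, -17),  |d|² = 353;  R = 5+5 = 10,  c = 353−10² = 253
v_rel = (-5, -11),  |v_rel|² = 146;  v_rel·d = (-5)·(-8) + (-11)·(-17) = 227
146·t² − 454·t + 253 = 0  ⇒  m = 227² − 146·253 = 14591
m = 14591 > 0,  v_rel·d = 227 > 0  ⇒  inside

inside=yes margin=14591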